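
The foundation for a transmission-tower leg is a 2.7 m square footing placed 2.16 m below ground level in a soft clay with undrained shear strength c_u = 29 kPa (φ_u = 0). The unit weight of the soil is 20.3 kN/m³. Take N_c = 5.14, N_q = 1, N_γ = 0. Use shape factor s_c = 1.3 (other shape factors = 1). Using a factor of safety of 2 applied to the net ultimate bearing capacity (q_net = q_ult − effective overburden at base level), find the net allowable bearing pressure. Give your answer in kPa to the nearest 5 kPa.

q_all(net) ≈ 95 kPa

Effective surcharge at the founding depth q = γ·D_f = 20.3 × 2.16 = 43.848 kPa.
q_ult = c·N_c·s_c + q·N_q
     = 29 × 5.14 × 1.3 + 43.848 × 1
     = 193.78 + 43.848 = 237.63 kPa.
Net ultimate: q_net = 237.63 − 43.848 = 193.78 kPa.
q_all(net) = 193.78 / 2 = 96.889 kPa.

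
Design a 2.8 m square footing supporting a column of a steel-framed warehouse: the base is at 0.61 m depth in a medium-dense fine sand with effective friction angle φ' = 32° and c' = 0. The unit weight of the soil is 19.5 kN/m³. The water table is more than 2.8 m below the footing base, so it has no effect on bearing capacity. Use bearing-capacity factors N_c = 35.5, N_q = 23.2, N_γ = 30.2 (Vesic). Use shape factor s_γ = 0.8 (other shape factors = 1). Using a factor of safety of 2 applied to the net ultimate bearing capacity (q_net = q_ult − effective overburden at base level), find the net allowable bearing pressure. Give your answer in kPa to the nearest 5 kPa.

q = γ·D_f = 19.5 × 0.61 = 11.895 kPa.
q·N_q = 11.895 × 23.2 = 275.96 kPa
0.5·γ·B·N_γ·s_γ = 0.5 × 19.5 × 2.8 × 30.2 × 0.8 = 659.57 kPa
q_ult = 275.96 + 659.57 = 935.53 kPa.
Net ultimate: q_net = 935.53 − 11.895 = 923.64 kPa.
q_all(net) = 923.64 / 2 = 461.82 kPa.

q_all(net) ≈ 460 kPa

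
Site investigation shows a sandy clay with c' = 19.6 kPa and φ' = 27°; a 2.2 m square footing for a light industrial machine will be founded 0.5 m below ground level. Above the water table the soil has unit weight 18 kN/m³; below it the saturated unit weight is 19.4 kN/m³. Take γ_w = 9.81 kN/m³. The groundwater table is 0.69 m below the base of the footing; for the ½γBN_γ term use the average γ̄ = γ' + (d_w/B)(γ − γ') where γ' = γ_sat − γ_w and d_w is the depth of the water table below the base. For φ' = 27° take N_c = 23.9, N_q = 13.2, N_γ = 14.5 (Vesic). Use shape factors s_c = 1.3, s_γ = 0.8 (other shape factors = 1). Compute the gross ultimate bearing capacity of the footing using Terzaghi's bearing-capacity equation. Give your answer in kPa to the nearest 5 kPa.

q_ult ≈ 885 kPa

Effective surcharge at the founding depth q = γ·D_f = 18 × 0.5 = 9 kPa.
With d_w = 0.69 m < B, γ̄ = 9.59 + (0.69/2.2) × (18 − 9.59) = 12.228 kN/m³.
q_ult = c·N_c·s_c + q·N_q + 0.5·γ·B·N_γ·s_γ
     = 19.6 × 23.9 × 1.3 + 9 × 13.2 + 0.5 × 12.228 × 2.2 × 14.5 × 0.8
     = 608.97 + 118.8 + 156.03 = 883.8 kPa.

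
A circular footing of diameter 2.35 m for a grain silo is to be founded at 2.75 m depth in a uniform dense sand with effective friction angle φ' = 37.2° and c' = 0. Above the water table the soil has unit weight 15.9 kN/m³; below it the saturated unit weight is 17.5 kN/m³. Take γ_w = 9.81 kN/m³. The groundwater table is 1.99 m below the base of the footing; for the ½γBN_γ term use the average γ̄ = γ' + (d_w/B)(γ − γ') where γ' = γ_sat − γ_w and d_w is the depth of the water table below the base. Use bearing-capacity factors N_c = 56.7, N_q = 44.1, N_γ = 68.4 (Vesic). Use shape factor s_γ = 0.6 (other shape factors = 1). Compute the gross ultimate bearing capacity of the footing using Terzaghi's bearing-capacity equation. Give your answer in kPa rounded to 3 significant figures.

q_ult ≈ 2630 kPa

q = γ·D_f = 15.9 × 2.75 = 43.725 kPa.
γ' = 7.69 kN/m³; averaging over the depth B below the base, γ̄ = γ' + (d_w/B)(γ − γ') = 14.642 kN/m³.
q·N_q = 43.725 × 44.1 = 1928.3 kPa
0.5·γ·B·N_γ·s_γ = 0.5 × 14.642 × 2.35 × 68.4 × 0.6 = 706.08 kPa
q_ult = 1928.3 + 706.08 = 2634.4 kPa.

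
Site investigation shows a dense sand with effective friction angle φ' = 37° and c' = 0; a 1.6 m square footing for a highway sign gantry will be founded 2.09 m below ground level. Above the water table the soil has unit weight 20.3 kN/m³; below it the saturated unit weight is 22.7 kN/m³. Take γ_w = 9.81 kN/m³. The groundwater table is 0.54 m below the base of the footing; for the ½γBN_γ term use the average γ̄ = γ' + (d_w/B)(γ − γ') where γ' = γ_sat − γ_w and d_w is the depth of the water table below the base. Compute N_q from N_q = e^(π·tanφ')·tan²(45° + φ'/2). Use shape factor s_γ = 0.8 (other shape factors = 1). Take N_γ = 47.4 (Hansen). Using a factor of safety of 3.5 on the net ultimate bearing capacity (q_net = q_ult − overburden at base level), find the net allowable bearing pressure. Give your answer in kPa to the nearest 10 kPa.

q_all(net) ≈ 640 kPa

N_q = e^(π·tan37°)·tan²(63.5°) = 42.92.
q = γ·D_f = 20.3 × 2.09 = 42.427 kPa.
γ' = 12.89 kN/m³; averaging over the depth B below the base, γ̄ = γ' + (d_w/B)(γ − γ') = 15.391 kN/m³.
q·N_q = 42.427 × 42.92 = 1821 kPa
0.5·γ·B·N_γ·s_γ = 0.5 × 15.391 × 1.6 × 47.4 × 0.8 = 466.9 kPa
q_ult = 1821 + 466.9 = 2287.9 kPa.
q_net = 2287.9 − 42.427 = 2245.4 kPa.
q_all(net) = 2245.4 / 3.5 = 641.55 kPa.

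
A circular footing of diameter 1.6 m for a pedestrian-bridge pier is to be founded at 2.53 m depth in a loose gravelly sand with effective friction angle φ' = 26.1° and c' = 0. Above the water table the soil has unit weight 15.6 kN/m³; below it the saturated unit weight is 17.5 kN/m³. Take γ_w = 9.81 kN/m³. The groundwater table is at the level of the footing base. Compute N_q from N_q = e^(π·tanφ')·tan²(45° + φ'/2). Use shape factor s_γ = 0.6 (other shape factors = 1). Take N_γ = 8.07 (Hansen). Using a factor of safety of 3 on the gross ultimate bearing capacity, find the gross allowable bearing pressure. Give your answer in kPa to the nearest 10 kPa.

q_all ≈ 170 kPa

N_q = e^(π·tan26.1°)·tan²(58.05°) = 11.98.
Effective surcharge at the founding depth q = γ·D_f = 15.6 × 2.53 = 39.468 kPa.
The water table coincides with the base, so in the self-weight term γ → γ' = 7.69 kN/m³.
q_ult = q·N_q + 0.5·γ·B·N_γ·s_γ
     = 39.468 × 11.981 + 0.5 × 7.69 × 1.6 × 8.07 × 0.6
     = 472.88 + 29.788 = 502.67 kPa.
q_all = 502.67 / 3 = 167.56 kPa.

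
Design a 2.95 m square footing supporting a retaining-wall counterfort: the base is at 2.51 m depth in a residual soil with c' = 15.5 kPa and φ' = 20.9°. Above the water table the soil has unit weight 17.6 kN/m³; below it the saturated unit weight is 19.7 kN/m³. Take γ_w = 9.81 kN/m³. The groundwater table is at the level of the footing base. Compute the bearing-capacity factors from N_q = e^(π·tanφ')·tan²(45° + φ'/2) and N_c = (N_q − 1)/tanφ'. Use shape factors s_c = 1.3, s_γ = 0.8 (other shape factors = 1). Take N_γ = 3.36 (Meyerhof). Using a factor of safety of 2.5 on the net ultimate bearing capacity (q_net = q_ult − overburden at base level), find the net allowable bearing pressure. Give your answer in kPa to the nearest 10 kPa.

q_all(net) ≈ 250 kPa

N_q = e^(π·tan20.9°)·tan²(55.45°) = 7; N_c = (N_q − 1)/tanφ' = 15.71.
q = γ·D_f = 17.6 × 2.51 = 44.176 kPa.
For the ½γBN_γ term take γ' = 19.7 − 9.81 = 9.89 kN/m³ (soil below base is submerged).
c·N_c·s_c = 15.5 × 15.713 × 1.3 = 316.62 kPa
q·N_q = 44.176 × 7.0002 = 309.24 kPa
0.5·γ·B·N_γ·s_γ = 0.5 × 9.89 × 2.95 × 3.36 × 0.8 = 39.212 kPa
q_ult = 316.62 + 309.24 + 39.212 = 665.07 kPa.
q_net = 665.07 − 44.176 = 620.9 kPa.
q_all(net) = 620.9 / 2.5 = 248.36 kPa.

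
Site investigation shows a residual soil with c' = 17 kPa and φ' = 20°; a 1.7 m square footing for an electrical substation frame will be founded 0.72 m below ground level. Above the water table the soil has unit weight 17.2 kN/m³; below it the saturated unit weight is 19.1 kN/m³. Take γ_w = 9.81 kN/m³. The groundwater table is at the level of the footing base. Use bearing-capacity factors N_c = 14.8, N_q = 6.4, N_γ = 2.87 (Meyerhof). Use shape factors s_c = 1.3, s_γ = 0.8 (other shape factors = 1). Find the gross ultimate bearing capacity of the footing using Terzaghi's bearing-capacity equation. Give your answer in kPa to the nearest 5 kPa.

q = γ·D_f = 17.2 × 0.72 = 12.384 kPa.
For the ½γBN_γ term take γ' = 19.1 − 9.81 = 9.29 kN/m³ (soil below base is submerged).
c·N_c·s_c = 17 × 14.8 × 1.3 = 327.08 kPa
q·N_q = 12.384 × 6.4 = 79.258 kPa
0.5·γ·B·N_γ·s_γ = 0.5 × 9.29 × 1.7 × 2.87 × 0.8 = 18.13 kPa
q_ult = 327.08 + 79.258 + 18.13 = 424.47 kPa.

q_ult ≈ 425 kPa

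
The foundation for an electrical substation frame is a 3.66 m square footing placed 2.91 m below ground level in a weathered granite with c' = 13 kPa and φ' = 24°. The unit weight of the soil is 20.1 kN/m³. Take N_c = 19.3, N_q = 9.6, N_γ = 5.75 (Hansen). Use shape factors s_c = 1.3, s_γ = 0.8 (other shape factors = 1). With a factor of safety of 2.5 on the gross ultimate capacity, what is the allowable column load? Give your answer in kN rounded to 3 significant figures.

P_all ≈ 5660 kN

Overburden at base level: q = 20.1 × 2.91 = 58.491 kPa.
Cohesion term c·N_c·s_c = 13 × 19.3 × 1.3 = 326.17 kPa; surcharge term q·N_q = 58.491 × 9.6 = 561.51 kPa; self-weight term 0.5·γ·B·N_γ·s_γ = 0.5 × 20.1 × 3.66 × 5.75 × 0.8 = 169.2 kPa.
q_ult = 326.17 + 561.51 + 169.2 = 1056.9 kPa.
Gross allowable pressure q_all = 1056.9 / 2.5 = 422.75 kPa.
Footing area = 13.3956 m², so allowable column load = 422.75 × 13.3956 = 5663 kN.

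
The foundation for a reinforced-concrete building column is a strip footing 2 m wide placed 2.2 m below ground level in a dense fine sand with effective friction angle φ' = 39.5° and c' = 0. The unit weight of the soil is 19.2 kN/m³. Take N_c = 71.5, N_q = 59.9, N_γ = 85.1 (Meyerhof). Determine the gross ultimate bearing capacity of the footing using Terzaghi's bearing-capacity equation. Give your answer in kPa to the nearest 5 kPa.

q_ult ≈ 4165 kPa

q = γ·D_f = 19.2 × 2.2 = 42.24 kPa.
q·N_q = 42.24 × 59.9 = 2530.2 kPa
0.5·γ·B·N_γ = 0.5 × 19.2 × 2 × 85.1 = 1633.9 kPa
q_ult = 2530.2 + 1633.9 = 4164.1 kPa.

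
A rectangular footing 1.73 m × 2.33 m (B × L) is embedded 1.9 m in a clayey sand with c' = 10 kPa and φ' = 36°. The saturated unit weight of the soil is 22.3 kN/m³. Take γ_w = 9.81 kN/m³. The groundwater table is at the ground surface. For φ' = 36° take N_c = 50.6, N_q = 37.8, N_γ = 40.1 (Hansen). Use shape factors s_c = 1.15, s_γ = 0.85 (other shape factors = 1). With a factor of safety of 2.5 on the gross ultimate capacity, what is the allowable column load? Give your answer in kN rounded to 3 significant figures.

With the water table at the surface the whole profile is submerged: γ' = 22.3 − 9.81 = 12.49 kN/m³, so q = γ'·D_f = 23.731 kPa; the same γ' applies in the ½γBN_γ term.
q_ult = c·N_c·s_c + q·N_q + 0.5·γ·B·N_γ·s_γ
     = 10 × 50.6 × 1.15 + 23.731 × 37.8 + 0.5 × 12.49 × 1.73 × 40.1 × 0.85
     = 581.9 + 897.03 + 368.25 = 1847.2 kPa.
Gross allowable pressure q_all = 1847.2 / 2.5 = 738.87 kPa.
Footing area = 4.0309 m², so allowable column load = 738.87 × 4.0309 = 2978.3 kN.

P_all ≈ 2980 kN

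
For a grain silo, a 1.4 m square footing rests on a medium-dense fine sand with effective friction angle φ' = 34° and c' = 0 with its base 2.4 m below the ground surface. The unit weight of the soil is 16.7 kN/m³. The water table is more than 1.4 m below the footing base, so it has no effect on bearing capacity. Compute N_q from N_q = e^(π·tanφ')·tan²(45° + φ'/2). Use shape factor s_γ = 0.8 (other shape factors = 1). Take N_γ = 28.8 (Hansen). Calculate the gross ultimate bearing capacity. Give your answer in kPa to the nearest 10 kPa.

tan34° = 0.6745, so N_q = e^(π×0.6745)·tan²(62°) = 8.323 × 3.537 = 29.44.
q = γ·D_f = 16.7 × 2.4 = 40.08 kPa.
q·N_q = 40.08 × 29.44 = 1179.9 kPa
0.5·γ·B·N_γ·s_γ = 0.5 × 16.7 × 1.4 × 28.8 × 0.8 = 269.34 kPa
q_ult = 1179.9 + 269.34 = 1449.3 kPa.

q_ult ≈ 1450 kPa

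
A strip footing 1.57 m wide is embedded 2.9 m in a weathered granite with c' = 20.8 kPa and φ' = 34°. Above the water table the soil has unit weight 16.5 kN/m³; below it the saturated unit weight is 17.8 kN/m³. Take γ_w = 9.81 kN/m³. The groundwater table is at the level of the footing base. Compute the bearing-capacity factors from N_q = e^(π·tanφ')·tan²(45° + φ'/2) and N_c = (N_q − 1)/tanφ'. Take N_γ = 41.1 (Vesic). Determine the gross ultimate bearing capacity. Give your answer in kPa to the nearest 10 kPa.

tan34° = 0.6745, so N_q = e^(π×0.6745)·tan²(62°) = 8.323 × 3.537 = 29.44.
N_c = (29.44 − 1)/tan34° = 42.16.
Overburden at base level: q = 16.5 × 2.9 = 47.85 kPa.
Below the base the soil is submerged, so the ½γBN_γ term uses γ' = 17.8 − 9.81 = 7.99 kN/m³.
Cohesion term c·N_c = 20.8 × 42.164 = 877.01 kPa; surcharge term q·N_q = 47.85 × 29.44 = 1408.7 kPa; self-weight term 0.5·γ·B·N_γ = 0.5 × 7.99 × 1.57 × 41.1 = 257.79 kPa.
q_ult = 877.01 + 1408.7 + 257.79 = 2543.5 kPa.

q_ult ≈ 2540 kPa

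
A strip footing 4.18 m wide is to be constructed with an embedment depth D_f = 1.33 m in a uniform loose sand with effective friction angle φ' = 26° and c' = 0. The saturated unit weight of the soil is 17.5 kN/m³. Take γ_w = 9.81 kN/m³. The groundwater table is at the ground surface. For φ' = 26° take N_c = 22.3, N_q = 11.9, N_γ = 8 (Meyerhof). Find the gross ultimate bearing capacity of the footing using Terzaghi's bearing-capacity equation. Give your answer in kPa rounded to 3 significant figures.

Water table at ground surface, so effective unit weight γ' = 17.5 − 9.81 = 7.69 kN/m³ is used throughout; overburden q = 7.69 × 1.33 = 10.228 kPa; the same γ' applies in the ½γBN_γ term.
Surcharge term q·N_q = 10.228 × 11.9 = 121.71 kPa; self-weight term 0.5·γ·B·N_γ = 0.5 × 7.69 × 4.18 × 8 = 128.58 kPa.
q_ult = 121.71 + 128.58 = 250.29 kPa.

q_ult ≈ 250 kPa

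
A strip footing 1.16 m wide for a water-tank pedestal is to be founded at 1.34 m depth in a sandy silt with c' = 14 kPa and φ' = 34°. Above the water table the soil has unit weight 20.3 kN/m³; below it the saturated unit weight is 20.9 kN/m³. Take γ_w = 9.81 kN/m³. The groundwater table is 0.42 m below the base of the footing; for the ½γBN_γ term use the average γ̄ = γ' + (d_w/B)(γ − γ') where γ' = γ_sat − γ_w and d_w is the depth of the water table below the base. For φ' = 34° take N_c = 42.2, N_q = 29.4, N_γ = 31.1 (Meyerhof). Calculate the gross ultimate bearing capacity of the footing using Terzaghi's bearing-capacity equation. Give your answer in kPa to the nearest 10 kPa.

q = γ·D_f = 20.3 × 1.34 = 27.202 kPa.
γ' = 11.09 kN/m³; averaging over the depth B below the base, γ̄ = γ' + (d_w/B)(γ − γ') = 14.425 kN/m³.
c·N_c = 14 × 42.2 = 590.8 kPa
q·N_q = 27.202 × 29.4 = 799.74 kPa
0.5·γ·B·N_γ = 0.5 × 14.425 × 1.16 × 31.1 = 260.19 kPa
q_ult = 590.8 + 799.74 + 260.19 = 1650.7 kPa.

q_ult ≈ 1650 kPa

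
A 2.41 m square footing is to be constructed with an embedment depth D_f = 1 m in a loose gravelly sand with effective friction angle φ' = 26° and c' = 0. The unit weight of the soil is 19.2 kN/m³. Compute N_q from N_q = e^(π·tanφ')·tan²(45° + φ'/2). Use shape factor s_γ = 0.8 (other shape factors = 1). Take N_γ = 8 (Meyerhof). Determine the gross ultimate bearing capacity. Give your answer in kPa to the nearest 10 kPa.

q_ult ≈ 380 kPa

tan26° = 0.4877, so N_q = e^(π×0.4877)·tan²(58°) = 4.629 × 2.561 = 11.85.
q = γ·D_f = 19.2 × 1 = 19.2 kPa.
q·N_q = 19.2 × 11.854 = 227.6 kPa
0.5·γ·B·N_γ·s_γ = 0.5 × 19.2 × 2.41 × 8 × 0.8 = 148.07 kPa
q_ult = 227.6 + 148.07 = 375.67 kPa.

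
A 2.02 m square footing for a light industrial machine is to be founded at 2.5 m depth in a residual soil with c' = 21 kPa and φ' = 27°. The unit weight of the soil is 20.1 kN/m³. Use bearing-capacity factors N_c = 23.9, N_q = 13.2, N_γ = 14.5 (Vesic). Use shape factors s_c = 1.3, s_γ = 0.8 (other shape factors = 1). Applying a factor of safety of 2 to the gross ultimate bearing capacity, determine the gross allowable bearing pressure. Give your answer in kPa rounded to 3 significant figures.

Overburden at base level: q = 20.1 × 2.5 = 50.25 kPa.
Cohesion term c·N_c·s_c = 21 × 23.9 × 1.3 = 652.47 kPa; surcharge term q·N_q = 50.25 × 13.2 = 663.3 kPa; self-weight term 0.5·γ·B·N_γ·s_γ = 0.5 × 20.1 × 2.02 × 14.5 × 0.8 = 235.49 kPa.
q_ult = 652.47 + 663.3 + 235.49 = 1551.3 kPa.
q_all = q_ult / FS = 1551.3 / 2 = 775.63 kPa.

q_all ≈ 776 kPa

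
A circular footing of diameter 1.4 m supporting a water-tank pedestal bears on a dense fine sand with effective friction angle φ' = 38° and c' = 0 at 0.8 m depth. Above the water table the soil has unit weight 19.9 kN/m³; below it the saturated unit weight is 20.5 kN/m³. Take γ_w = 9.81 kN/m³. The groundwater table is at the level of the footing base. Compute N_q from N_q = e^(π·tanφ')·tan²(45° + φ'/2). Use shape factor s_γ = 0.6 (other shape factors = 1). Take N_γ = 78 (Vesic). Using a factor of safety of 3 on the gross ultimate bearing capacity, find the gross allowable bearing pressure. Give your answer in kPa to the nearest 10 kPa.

N_q = e^(π·tan38°)·tan²(64°) = 48.93.
q = γ·D_f = 19.9 × 0.8 = 15.92 kPa.
For the ½γBN_γ term take γ' = 20.5 − 9.81 = 10.69 kN/m³ (soil below base is submerged).
q·N_q = 15.92 × 48.933 = 779.02 kPa
0.5·γ·B·N_γ·s_γ = 0.5 × 10.69 × 1.4 × 78 × 0.6 = 350.2 kPa
q_ult = 779.02 + 350.2 = 1129.2 kPa.
q_all = 1129.2 / 3 = 376.41 kPa.

q_all ≈ 380 kPa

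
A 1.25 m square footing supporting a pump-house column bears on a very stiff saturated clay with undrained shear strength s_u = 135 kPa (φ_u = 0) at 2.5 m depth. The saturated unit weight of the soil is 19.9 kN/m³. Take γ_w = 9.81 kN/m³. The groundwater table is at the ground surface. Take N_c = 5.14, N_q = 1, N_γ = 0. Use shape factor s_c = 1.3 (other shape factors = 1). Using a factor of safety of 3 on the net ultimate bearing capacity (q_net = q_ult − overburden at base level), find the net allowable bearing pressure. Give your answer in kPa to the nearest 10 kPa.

q_all(net) ≈ 300 kPa

With the water table at the surface the whole profile is submerged: γ' = 19.9 − 9.81 = 10.09 kN/m³, so q = γ'·D_f = 25.225 kPa.
q_ult = c·N_c·s_c + q·N_q
     = 135 × 5.14 × 1.3 + 25.225 × 1
     = 902.07 + 25.225 = 927.3 kPa.
q_net = 927.3 − 25.225 = 902.07 kPa.
q_all(net) = 902.07 / 3 = 300.69 kPa.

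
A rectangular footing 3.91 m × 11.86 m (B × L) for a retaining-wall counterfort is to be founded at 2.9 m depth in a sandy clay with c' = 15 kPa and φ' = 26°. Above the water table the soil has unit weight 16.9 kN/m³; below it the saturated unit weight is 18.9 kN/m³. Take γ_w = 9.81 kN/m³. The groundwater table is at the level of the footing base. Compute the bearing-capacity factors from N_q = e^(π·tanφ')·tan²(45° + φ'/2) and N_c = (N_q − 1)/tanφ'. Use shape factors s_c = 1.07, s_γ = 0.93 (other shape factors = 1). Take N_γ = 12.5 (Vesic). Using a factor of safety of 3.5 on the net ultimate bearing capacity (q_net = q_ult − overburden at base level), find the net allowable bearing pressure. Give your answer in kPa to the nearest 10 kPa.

N_q = e^(π·tan26°)·tan²(58°) = 11.85; N_c = (N_q − 1)/tanφ' = 22.25.
Effective surcharge at the founding depth q = γ·D_f = 16.9 × 2.9 = 49.01 kPa.
The water table coincides with the base, so in the self-weight term γ → γ' = 9.09 kN/m³.
q_ult = c·N_c·s_c + q·N_q + 0.5·γ·B·N_γ·s_γ
     = 15 × 22.254 × 1.07 + 49.01 × 11.854 + 0.5 × 9.09 × 3.91 × 12.5 × 0.93
     = 357.18 + 580.97 + 206.59 = 1144.7 kPa.
q_net = 1144.7 − 49.01 = 1095.7 kPa.
q_all(net) = 1095.7 / 3.5 = 313.07 kPa.

q_all(net) ≈ 310 kPa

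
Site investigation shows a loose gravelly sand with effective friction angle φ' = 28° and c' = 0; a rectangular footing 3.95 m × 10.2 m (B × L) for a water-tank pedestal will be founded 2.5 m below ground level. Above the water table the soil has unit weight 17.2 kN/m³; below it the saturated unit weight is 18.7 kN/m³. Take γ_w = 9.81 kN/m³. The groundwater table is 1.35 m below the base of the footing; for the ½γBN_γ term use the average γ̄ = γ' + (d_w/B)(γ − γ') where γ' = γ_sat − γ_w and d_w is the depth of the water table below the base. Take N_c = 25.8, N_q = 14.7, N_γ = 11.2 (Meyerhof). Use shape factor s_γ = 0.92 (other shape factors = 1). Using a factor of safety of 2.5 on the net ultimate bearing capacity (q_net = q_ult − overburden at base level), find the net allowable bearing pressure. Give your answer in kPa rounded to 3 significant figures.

Overburden at base level: q = 17.2 × 2.5 = 43 kPa.
The water table is 1.35 m below the base (< B = 3.95 m), so the ½γBN_γ term uses γ̄ = γ' + (d_w/B)(γ − γ') = 8.89 + (1.35/3.95)(17.2 − 8.89) = 11.73 kN/m³.
Surcharge term q·N_q = 43 × 14.7 = 632.1 kPa; self-weight term 0.5·γ·B·N_γ·s_γ = 0.5 × 11.73 × 3.95 × 11.2 × 0.92 = 238.71 kPa.
q_ult = 632.1 + 238.71 = 870.81 kPa.
q_net = 870.81 − 43 = 827.81 kPa.
q_all(net) = 827.81 / 2.5 = 331.13 kPa.

q_all(net) ≈ 331 kPa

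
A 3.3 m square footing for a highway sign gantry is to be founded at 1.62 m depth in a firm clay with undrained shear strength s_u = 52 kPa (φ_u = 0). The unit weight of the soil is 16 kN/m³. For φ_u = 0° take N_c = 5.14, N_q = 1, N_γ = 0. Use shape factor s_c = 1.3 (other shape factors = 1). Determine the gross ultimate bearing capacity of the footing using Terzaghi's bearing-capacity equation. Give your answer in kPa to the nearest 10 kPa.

Overburden at base level: q = 16 × 1.62 = 25.92 kPa.
Cohesion term c·N_c·s_c = 52 × 5.14 × 1.3 = 347.46 kPa; surcharge term q·N_q = 25.92 × 1 = 25.92 kPa.
q_ult = 347.46 + 25.92 = 373.38 kPa.

q_ult ≈ 370 kPa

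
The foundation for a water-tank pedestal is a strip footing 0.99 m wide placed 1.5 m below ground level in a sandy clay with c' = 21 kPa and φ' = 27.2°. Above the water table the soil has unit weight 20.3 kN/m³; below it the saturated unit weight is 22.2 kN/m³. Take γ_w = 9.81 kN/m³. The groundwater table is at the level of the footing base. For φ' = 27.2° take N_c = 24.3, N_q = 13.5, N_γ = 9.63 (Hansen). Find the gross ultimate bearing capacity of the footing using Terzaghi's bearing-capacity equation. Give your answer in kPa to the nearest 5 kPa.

q = γ·D_f = 20.3 × 1.5 = 30.45 kPa.
For the ½γBN_γ term take γ' = 22.2 − 9.81 = 12.39 kN/m³ (soil below base is submerged).
c·N_c = 21 × 24.3 = 510.3 kPa
q·N_q = 30.45 × 13.5 = 411.08 kPa
0.5·γ·B·N_γ = 0.5 × 12.39 × 0.99 × 9.63 = 59.061 kPa
q_ult = 510.3 + 411.08 + 59.061 = 980.44 kPa.

q_ult ≈ 980 kPa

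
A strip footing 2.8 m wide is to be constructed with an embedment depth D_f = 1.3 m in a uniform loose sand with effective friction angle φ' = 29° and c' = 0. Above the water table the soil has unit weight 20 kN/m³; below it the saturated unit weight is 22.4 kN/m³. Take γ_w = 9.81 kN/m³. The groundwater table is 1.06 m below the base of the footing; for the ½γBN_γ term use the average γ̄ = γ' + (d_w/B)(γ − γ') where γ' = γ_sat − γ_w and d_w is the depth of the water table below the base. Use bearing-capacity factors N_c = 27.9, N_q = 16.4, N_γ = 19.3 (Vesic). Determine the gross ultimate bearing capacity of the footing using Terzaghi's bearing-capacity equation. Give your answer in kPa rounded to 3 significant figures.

q_ult ≈ 842 kPa

Overburden at base level: q = 20 × 1.3 = 26 kPa.
The water table is 1.06 m below the base (< B = 2.8 m), so the ½γBN_γ term uses γ̄ = γ' + (d_w/B)(γ − γ') = 12.59 + (1.06/2.8)(20 − 12.59) = 15.395 kN/m³.
Surcharge term q·N_q = 26 × 16.4 = 426.4 kPa; self-weight term 0.5·γ·B·N_γ = 0.5 × 15.395 × 2.8 × 19.3 = 415.98 kPa.
q_ult = 426.4 + 415.98 = 842.38 kPa.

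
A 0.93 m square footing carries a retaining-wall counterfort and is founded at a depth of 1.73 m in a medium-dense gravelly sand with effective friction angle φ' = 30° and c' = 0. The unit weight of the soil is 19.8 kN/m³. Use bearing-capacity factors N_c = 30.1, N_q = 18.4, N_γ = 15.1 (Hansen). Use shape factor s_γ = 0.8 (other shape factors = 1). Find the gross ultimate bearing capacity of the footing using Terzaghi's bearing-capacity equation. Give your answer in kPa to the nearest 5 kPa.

q_ult ≈ 740 kPa

Effective surcharge at the founding depth q = γ·D_f = 19.8 × 1.73 = 34.254 kPa.
q_ult = q·N_q + 0.5·γ·B·N_γ·s_γ
     = 34.254 × 18.4 + 0.5 × 19.8 × 0.93 × 15.1 × 0.8
     = 630.27 + 111.22 = 741.49 kPa.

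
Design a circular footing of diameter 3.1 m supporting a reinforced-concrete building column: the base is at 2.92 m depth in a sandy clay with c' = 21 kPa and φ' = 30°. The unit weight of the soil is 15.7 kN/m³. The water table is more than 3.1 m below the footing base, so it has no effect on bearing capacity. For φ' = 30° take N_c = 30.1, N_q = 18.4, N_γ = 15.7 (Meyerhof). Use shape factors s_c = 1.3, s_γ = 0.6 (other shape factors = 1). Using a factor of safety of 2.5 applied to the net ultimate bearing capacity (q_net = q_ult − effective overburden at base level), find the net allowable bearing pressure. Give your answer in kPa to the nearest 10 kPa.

Overburden at base level: q = 15.7 × 2.92 = 45.844 kPa.
Cohesion term c·N_c·s_c = 21 × 30.1 × 1.3 = 821.73 kPa; surcharge term q·N_q = 45.844 × 18.4 = 843.53 kPa; self-weight term 0.5·γ·B·N_γ·s_γ = 0.5 × 15.7 × 3.1 × 15.7 × 0.6 = 229.24 kPa.
q_ult = 821.73 + 843.53 + 229.24 = 1894.5 kPa.
Net ultimate: q_net = 1894.5 − 45.844 = 1848.7 kPa.
q_all(net) = 1848.7 / 2.5 = 739.46 kPa.

q_all(net) ≈ 740 kPa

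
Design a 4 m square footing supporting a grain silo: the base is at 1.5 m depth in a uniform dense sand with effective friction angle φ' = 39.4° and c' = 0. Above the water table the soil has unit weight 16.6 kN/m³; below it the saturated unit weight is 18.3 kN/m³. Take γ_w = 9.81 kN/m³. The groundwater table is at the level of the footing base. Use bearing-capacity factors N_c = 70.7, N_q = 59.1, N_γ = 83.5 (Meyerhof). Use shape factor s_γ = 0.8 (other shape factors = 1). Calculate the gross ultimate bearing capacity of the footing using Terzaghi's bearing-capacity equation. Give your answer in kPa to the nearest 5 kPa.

q_ult ≈ 2605 kPa

q = γ·D_f = 16.6 × 1.5 = 24.9 kPa.
For the ½γBN_γ term take γ' = 18.3 − 9.81 = 8.49 kN/m³ (soil below base is submerged).
q·N_q = 24.9 × 59.1 = 1471.6 kPa
0.5·γ·B·N_γ·s_γ = 0.5 × 8.49 × 4 × 83.5 × 0.8 = 1134.3 kPa
q_ult = 1471.6 + 1134.3 = 2605.9 kPa.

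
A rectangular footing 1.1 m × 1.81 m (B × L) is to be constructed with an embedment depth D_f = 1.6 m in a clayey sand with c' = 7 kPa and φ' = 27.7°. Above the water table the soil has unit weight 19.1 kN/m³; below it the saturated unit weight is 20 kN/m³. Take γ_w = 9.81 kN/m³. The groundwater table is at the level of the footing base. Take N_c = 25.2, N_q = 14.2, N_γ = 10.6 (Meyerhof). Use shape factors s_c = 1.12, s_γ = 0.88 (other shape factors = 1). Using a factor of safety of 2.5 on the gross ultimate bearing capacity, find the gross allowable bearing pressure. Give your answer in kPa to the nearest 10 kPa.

q_all ≈ 270 kPa

Effective surcharge at the founding depth q = γ·D_f = 19.1 × 1.6 = 30.56 kPa.
The water table coincides with the base, so in the self-weight term γ → γ' = 10.19 kN/m³.
q_ult = c·N_c·s_c + q·N_q + 0.5·γ·B·N_γ·s_γ
     = 7 × 25.2 × 1.12 + 30.56 × 14.2 + 0.5 × 10.19 × 1.1 × 10.6 × 0.88
     = 197.57 + 433.95 + 52.279 = 683.8 kPa.
q_all = 683.8 / 2.5 = 273.52 kPa.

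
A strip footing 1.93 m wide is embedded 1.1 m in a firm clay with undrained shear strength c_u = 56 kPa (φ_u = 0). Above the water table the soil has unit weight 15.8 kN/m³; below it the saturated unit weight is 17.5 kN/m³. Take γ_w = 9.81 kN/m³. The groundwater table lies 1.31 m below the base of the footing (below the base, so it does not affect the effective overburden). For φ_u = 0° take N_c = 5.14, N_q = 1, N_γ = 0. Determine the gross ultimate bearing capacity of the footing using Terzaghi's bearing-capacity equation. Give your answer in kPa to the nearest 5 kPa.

q_ult ≈ 305 kPa

Effective surcharge at the founding depth q = γ·D_f = 15.8 × 1.1 = 17.38 kPa.
q_ult = c·N_c + q·N_q
     = 56 × 5.14 + 17.38 × 1
     = 287.84 + 17.38 = 305.22 kPa.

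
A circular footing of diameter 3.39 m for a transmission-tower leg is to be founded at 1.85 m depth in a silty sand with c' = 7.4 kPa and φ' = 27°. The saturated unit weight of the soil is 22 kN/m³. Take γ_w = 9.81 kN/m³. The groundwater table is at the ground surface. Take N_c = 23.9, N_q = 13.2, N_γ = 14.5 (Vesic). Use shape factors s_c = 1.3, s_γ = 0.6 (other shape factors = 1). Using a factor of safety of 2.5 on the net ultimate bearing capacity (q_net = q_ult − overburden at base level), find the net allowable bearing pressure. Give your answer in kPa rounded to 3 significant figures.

γ' = 22 − 9.81 = 12.19 kN/m³ (submerged throughout). q = 12.19 × 1.85 = 22.552 kPa; the same γ' applies in the ½γBN_γ term.
c·N_c·s_c = 7.4 × 23.9 × 1.3 = 229.92 kPa
q·N_q = 22.552 × 13.2 = 297.68 kPa
0.5·γ·B·N_γ·s_γ = 0.5 × 12.19 × 3.39 × 14.5 × 0.6 = 179.76 kPa
q_ult = 229.92 + 297.68 + 179.76 = 707.36 kPa.
q_net = 707.36 − 22.552 = 684.81 kPa.
q_all(net) = 684.81 / 2.5 = 273.92 kPa.

q_all(net) ≈ 274 kPa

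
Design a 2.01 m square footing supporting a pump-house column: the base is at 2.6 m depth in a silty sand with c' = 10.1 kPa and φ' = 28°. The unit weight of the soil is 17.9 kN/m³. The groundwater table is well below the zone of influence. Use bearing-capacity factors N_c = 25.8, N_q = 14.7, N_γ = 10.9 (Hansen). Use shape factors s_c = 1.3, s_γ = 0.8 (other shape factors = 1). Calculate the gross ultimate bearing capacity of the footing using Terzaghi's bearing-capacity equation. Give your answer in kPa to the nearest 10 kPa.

q_ult ≈ 1180 kPa

Effective surcharge at the founding depth q = γ·D_f = 17.9 × 2.6 = 46.54 kPa.
q_ult = c·N_c·s_c + q·N_q + 0.5·γ·B·N_γ·s_γ
     = 10.1 × 25.8 × 1.3 + 46.54 × 14.7 + 0.5 × 17.9 × 2.01 × 10.9 × 0.8
     = 338.75 + 684.14 + 156.87 = 1179.8 kPa.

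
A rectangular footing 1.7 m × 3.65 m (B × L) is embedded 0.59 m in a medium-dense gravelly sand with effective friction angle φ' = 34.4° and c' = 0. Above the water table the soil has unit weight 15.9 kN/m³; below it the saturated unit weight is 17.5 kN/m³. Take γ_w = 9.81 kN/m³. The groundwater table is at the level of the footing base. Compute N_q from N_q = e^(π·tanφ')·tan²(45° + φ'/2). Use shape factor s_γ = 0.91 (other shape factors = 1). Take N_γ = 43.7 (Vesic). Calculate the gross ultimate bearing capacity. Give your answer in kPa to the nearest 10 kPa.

q_ult ≈ 550 kPa

tan34.4° = 0.6847, so N_q = e^(π×0.6847)·tan²(62.2°) = 8.594 × 3.597 = 30.92.
Overburden at base level: q = 15.9 × 0.59 = 9.381 kPa.
Below the base the soil is submerged, so the ½γBN_γ term uses γ' = 17.5 − 9.81 = 7.69 kN/m³.
Surcharge term q·N_q = 9.381 × 30.917 = 290.03 kPa; self-weight term 0.5·γ·B·N_γ·s_γ = 0.5 × 7.69 × 1.7 × 43.7 × 0.91 = 259.94 kPa.
q_ult = 290.03 + 259.94 = 549.97 kPa.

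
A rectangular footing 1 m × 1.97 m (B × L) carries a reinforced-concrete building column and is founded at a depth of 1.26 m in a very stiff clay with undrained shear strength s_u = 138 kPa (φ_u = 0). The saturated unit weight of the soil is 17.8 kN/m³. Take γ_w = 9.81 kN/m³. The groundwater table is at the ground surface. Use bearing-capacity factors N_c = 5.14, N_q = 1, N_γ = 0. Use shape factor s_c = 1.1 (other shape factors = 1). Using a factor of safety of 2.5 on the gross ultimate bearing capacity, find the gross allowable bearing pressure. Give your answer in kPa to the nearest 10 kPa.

q_all ≈ 320 kPa

γ' = 17.8 − 9.81 = 7.99 kN/m³ (submerged throughout). q = 7.99 × 1.26 = 10.067 kPa.
c·N_c·s_c = 138 × 5.14 × 1.1 = 780.25 kPa
q·N_q = 10.067 × 1 = 10.067 kPa
q_ult = 780.25 + 10.067 = 790.32 kPa.
q_all = 790.32 / 2.5 = 316.13 kPa.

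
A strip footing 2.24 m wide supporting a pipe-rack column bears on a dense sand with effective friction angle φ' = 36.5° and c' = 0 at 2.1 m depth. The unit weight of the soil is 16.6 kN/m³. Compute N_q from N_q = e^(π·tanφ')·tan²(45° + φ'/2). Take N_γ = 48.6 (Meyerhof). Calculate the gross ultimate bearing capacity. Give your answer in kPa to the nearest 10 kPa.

tan36.5° = 0.74, so N_q = e^(π×0.74)·tan²(63.25°) = 10.223 × 3.936 = 40.24.
q = γ·D_f = 16.6 × 2.1 = 34.86 kPa.
q·N_q = 34.86 × 40.24 = 1402.7 kPa
0.5·γ·B·N_γ = 0.5 × 16.6 × 2.24 × 48.6 = 903.57 kPa
q_ult = 1402.7 + 903.57 = 2306.3 kPa.

q_ult ≈ 2310 kPa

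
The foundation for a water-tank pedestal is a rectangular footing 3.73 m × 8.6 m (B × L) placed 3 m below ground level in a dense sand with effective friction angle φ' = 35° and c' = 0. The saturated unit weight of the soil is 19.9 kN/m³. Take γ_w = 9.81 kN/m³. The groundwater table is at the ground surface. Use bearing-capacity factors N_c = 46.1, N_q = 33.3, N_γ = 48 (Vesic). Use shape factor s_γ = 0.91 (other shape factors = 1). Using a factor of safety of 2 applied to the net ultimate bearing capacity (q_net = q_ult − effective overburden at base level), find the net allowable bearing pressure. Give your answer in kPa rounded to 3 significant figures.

With the water table at the surface the whole profile is submerged: γ' = 19.9 − 9.81 = 10.09 kN/m³, so q = γ'·D_f = 30.27 kPa; the same γ' applies in the ½γBN_γ term.
q_ult = q·N_q + 0.5·γ·B·N_γ·s_γ
     = 30.27 × 33.3 + 0.5 × 10.09 × 3.73 × 48 × 0.91
     = 1008 + 821.96 = 1830 kPa.
Net ultimate: q_net = 1830 − 30.27 = 1799.7 kPa.
q_all(net) = 1799.7 / 2 = 899.84 kPa.

q_all(net) ≈ 900 kPa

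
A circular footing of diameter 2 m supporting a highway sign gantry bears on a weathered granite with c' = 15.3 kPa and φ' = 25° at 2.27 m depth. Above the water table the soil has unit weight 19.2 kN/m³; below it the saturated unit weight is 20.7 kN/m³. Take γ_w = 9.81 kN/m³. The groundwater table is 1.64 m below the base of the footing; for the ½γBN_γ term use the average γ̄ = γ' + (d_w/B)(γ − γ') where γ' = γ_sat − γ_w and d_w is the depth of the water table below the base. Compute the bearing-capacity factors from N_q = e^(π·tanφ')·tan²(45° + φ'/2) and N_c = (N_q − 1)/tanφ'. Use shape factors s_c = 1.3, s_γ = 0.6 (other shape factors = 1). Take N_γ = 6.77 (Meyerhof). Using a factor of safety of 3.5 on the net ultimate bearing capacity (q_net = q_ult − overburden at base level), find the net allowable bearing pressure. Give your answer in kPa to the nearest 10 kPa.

N_q = e^(π·tan25°)·tan²(57.5°) = 10.66; N_c = (N_q − 1)/tanφ' = 20.72.
q = γ·D_f = 19.2 × 2.27 = 43.584 kPa.
γ' = 10.89 kN/m³; averaging over the depth B below the base, γ̄ = γ' + (d_w/B)(γ − γ') = 17.704 kN/m³.
c·N_c·s_c = 15.3 × 20.721 × 1.3 = 412.13 kPa
q·N_q = 43.584 × 10.662 = 464.7 kPa
0.5·γ·B·N_γ·s_γ = 0.5 × 17.704 × 2 × 6.77 × 0.6 = 71.914 kPa
q_ult = 412.13 + 464.7 + 71.914 = 948.74 kPa.
q_net = 948.74 − 43.584 = 905.16 kPa.
q_all(net) = 905.16 / 3.5 = 258.62 kPa.

q_all(net) ≈ 260 kPa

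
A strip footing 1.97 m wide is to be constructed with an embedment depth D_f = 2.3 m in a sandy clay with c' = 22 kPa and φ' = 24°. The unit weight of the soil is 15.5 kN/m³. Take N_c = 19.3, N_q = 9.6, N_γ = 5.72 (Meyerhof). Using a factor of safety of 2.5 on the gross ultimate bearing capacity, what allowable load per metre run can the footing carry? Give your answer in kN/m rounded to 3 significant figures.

Overburden at base level: q = 15.5 × 2.3 = 35.65 kPa.
Cohesion term c·N_c = 22 × 19.3 = 424.6 kPa; surcharge term q·N_q = 35.65 × 9.6 = 342.24 kPa; self-weight term 0.5·γ·B·N_γ = 0.5 × 15.5 × 1.97 × 5.72 = 87.33 kPa.
q_ult = 424.6 + 342.24 + 87.33 = 854.17 kPa.
Gross allowable pressure q_all = 854.17 / 2.5 = 341.67 kPa.
Allowable wall load = q_all × B = 341.67 × 1.97 = 673.09 kN per metre run.

≈ 673 kN/m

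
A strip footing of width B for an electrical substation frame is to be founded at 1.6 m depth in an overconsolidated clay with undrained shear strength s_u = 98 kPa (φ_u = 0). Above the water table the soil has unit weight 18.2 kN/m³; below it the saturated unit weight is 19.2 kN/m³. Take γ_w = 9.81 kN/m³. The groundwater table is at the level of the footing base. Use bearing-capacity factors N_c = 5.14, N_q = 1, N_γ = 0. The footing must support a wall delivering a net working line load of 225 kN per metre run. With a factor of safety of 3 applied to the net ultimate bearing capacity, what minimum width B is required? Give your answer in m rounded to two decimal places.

Effective surcharge at the founding depth q = γ·D_f = 18.2 × 1.6 = 29.12 kPa.
q_ult = c·N_c + q·N_q
     = 98 × 5.14 + 29.12 × 1
     = 503.72 + 29.12 = 532.84 kPa.
For φ = 0 the ½γBN_γ term vanishes, so q_ult is independent of B. q_net = 532.84 − 29.12 = 503.72 kPa; q_all(net) = 503.72/3 = 167.91 kPa.
Required width B = w / q_all(net) = 225 / 167.91 = 1.34 m.

B = 1.34 m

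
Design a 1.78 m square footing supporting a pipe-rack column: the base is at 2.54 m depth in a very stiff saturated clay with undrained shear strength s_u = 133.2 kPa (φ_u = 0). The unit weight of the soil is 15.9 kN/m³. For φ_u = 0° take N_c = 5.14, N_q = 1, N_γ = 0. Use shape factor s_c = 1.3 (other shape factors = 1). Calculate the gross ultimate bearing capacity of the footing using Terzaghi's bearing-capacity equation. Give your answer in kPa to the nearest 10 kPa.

q_ult ≈ 930 kPa

Effective surcharge at the founding depth q = γ·D_f = 15.9 × 2.54 = 40.386 kPa.
q_ult = c·N_c·s_c + q·N_q
     = 133.2 × 5.14 × 1.3 + 40.386 × 1
     = 890.04 + 40.386 = 930.43 kPa.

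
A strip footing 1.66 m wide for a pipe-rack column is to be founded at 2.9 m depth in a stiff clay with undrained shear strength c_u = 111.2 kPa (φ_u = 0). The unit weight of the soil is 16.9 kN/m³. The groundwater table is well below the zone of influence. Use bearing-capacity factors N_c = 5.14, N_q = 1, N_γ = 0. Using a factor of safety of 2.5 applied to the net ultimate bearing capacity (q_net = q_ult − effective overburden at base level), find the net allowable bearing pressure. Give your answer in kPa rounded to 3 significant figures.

q_all(net) ≈ 229 kPa

Overburden at base level: q = 16.9 × 2.9 = 49.01 kPa.
Cohesion term c·N_c = 111.2 × 5.14 = 571.57 kPa; surcharge term q·N_q = 49.01 × 1 = 49.01 kPa.
q_ult = 571.57 + 49.01 = 620.58 kPa.
Net ultimate: q_net = 620.58 − 49.01 = 571.57 kPa.
q_all(net) = 571.57 / 2.5 = 228.63 kPa.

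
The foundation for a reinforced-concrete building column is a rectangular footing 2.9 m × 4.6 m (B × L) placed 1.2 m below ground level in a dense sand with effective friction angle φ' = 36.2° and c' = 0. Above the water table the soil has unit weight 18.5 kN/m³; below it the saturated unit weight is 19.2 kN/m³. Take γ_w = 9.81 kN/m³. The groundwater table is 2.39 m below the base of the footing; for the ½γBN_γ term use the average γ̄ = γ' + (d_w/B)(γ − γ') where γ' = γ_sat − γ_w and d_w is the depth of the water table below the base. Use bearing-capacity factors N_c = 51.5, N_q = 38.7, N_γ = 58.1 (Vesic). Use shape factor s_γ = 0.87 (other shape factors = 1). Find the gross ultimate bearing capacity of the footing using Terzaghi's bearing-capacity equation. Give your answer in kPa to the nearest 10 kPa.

q_ult ≈ 2100 kPa

Effective surcharge at the founding depth q = γ·D_f = 18.5 × 1.2 = 22.2 kPa.
With d_w = 2.39 m < B, γ̄ = 9.39 + (2.39/2.9) × (18.5 − 9.39) = 16.898 kN/m³.
q_ult = q·N_q + 0.5·γ·B·N_γ·s_γ
     = 22.2 × 38.7 + 0.5 × 16.898 × 2.9 × 58.1 × 0.87
     = 859.14 + 1238.5 = 2097.6 kPa.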